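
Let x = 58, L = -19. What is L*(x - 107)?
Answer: 931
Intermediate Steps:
L*(x - 107) = -19*(58 - 107) = -19*(-49) = 931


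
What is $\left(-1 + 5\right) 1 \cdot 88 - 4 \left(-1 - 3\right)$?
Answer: $368$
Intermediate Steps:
$\left(-1 + 5\right) 1 \cdot 88 - 4 \left(-1 - 3\right) = 4 \cdot 1 \cdot 88 - -16 = 4 \cdot 88 + 16 = 352 + 16 = 368$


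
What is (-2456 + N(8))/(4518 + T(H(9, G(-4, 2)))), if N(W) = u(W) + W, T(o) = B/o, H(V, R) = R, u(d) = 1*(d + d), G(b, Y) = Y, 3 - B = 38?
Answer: -4864/9001 ≈ -0.54038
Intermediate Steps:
B = -35 (B = 3 - 1*38 = 3 - 38 = -35)
u(d) = 2*d (u(d) = 1*(2*d) = 2*d)
T(o) = -35/o
N(W) = 3*W (N(W) = 2*W + W = 3*W)
(-2456 + N(8))/(4518 + T(H(9, G(-4, 2)))) = (-2456 + 3*8)/(4518 - 35/2) = (-2456 + 24)/(4518 - 35*½) = -2432/(4518 - 35/2) = -2432/9001/2 = -2432*2/9001 = -4864/9001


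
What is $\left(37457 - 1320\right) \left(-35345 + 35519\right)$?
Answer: $6287838$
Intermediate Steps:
$\left(37457 - 1320\right) \left(-35345 + 35519\right) = 36137 \cdot 174 = 6287838$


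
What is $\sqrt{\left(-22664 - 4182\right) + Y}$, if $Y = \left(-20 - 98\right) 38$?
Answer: $i \sqrt{31330} \approx 177.0 i$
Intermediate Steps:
$Y = -4484$ ($Y = \left(-118\right) 38 = -4484$)
$\sqrt{\left(-22664 - 4182\right) + Y} = \sqrt{\left(-22664 - 4182\right) - 4484} = \sqrt{-26846 - 4484} = \sqrt{-31330} = i \sqrt{31330}$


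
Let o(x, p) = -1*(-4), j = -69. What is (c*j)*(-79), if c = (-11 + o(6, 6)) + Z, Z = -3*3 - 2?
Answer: -98118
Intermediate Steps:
o(x, p) = 4
Z = -11 (Z = -9 - 2 = -11)
c = -18 (c = (-11 + 4) - 11 = -7 - 11 = -18)
(c*j)*(-79) = -18*(-69)*(-79) = 1242*(-79) = -98118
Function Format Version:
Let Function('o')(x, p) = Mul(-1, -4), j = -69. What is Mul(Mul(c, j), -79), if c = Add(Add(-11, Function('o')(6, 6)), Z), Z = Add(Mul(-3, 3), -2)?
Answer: -98118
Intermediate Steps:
Function('o')(x, p) = 4
Z = -11 (Z = Add(-9, -2) = -11)
c = -18 (c = Add(Add(-11, 4), -11) = Add(-7, -11) = -18)
Mul(Mul(c, j), -79) = Mul(Mul(-18, -69), -79) = Mul(1242, -79) = -98118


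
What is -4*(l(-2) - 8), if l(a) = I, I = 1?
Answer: 28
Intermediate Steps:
l(a) = 1
-4*(l(-2) - 8) = -4*(1 - 8) = -4*(-7) = 28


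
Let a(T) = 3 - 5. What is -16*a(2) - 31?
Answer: 1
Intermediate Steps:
a(T) = -2
-16*a(2) - 31 = -16*(-2) - 31 = 32 - 31 = 1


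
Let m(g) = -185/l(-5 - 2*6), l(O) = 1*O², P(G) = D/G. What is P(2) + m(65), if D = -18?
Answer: -2786/289 ≈ -9.6401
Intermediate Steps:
P(G) = -18/G
l(O) = O²
m(g) = -185/289 (m(g) = -185/(-5 - 2*6)² = -185/(-5 - 12)² = -185/((-17)²) = -185/289)
P(2) + m(65) = -18/2 - 185/289 = -18*½ - 185/289 = -9 - 185/289 = -2786/289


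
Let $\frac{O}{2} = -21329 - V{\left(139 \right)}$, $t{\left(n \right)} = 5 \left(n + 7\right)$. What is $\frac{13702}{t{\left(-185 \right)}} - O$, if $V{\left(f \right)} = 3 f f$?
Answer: $\frac{70563029}{445} \approx 1.5857 \cdot 10^{5}$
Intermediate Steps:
$t{\left(n \right)} = 35 + 5 n$ ($t{\left(n \right)} = 5 \left(7 + n\right) = 35 + 5 n$)
$V{\left(f \right)} = 3 f^{2}$
$O = -158584$ ($O = 2 \left(-21329 - 3 \cdot 139^{2}\right) = 2 \left(-21329 - 3 \cdot 19321\right) = 2 \left(-21329 - 57963\right) = 2 \left(-79292\right) = -158584$)
$\frac{13702}{t{\left(-185 \right)}} - O = \frac{13702}{35 + 5 \left(-185\right)} - -158584 = \frac{13702}{35 - 925} + 158584 = \frac{13702}{-890} + 158584 = 13702 \left(- \frac{1}{890}\right) + 158584 = - \frac{6851}{445} + 158584 = \frac{70563029}{445}$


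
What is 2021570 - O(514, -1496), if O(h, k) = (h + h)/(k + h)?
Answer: 992591384/491 ≈ 2.0216e+6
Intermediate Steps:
O(h, k) = 2*h/(h + k) (O(h, k) = (2*h)/(h + k) = 2*h/(h + k))
2021570 - O(514, -1496) = 2021570 - 2*514/(514 - 1496) = 2021570 - 2*514/(-982) = 2021570 - 2*514*(-1)/982 = 2021570 - 1*(-514/491) = 2021570 + 514/491 = 992591384/491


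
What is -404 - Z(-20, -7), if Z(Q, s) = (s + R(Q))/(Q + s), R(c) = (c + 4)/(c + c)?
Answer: -18191/45 ≈ -404.24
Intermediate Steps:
R(c) = (4 + c)/(2*c) (R(c) = (4 + c)/((2*c)) = (4 + c)*(1/(2*c)) = (4 + c)/(2*c))
Z(Q, s) = (s + (4 + Q)/(2*Q))/(Q + s)
-404 - Z(-20, -7) = -404 - (2 + (½)*(-20) - 20*(-7))/((-20)*(-20 - 7)) = -404 - (-1)*(2 - 10 + 140)/(20*(-27)) = -404 - (-1)*(-1)*132/(20*27) = -404 - 1*11/45 = -404 - 11/45 = -18191/45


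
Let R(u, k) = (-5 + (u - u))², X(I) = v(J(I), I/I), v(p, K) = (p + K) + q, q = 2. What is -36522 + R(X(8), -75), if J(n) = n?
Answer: -36497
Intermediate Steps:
v(p, K) = 2 + K + p (v(p, K) = (p + K) + 2 = (K + p) + 2 = 2 + K + p)
X(I) = 3 + I (X(I) = 2 + I/I + I = 2 + 1 + I = 3 + I)
R(u, k) = 25 (R(u, k) = (-5 + 0)² = (-5)² = 25)
-36522 + R(X(8), -75) = -36522 + 25 = -36497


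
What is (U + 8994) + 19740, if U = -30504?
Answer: -1770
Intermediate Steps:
(U + 8994) + 19740 = (-30504 + 8994) + 19740 = -21510 + 19740 = -1770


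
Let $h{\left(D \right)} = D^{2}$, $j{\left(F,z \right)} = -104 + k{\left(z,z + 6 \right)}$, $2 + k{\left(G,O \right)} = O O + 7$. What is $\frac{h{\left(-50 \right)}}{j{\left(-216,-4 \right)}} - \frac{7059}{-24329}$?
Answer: $- \frac{12030379}{462251} \approx -26.026$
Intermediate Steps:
$k{\left(G,O \right)} = 5 + O^{2}$ ($k{\left(G,O \right)} = -2 + \left(O O + 7\right) = -2 + \left(O^{2} + 7\right) = -2 + \left(7 + O^{2}\right) = 5 + O^{2}$)
$j{\left(F,z \right)} = -99 + \left(6 + z\right)^{2}$ ($j{\left(F,z \right)} = -104 + \left(5 + \left(z + 6\right)^{2}\right) = -104 + \left(5 + \left(6 + z\right)^{2}\right) = -99 + \left(6 + z\right)^{2}$)
$\frac{h{\left(-50 \right)}}{j{\left(-216,-4 \right)}} - \frac{7059}{-24329} = \frac{\left(-50\right)^{2}}{-99 + \left(6 - 4\right)^{2}} - \frac{7059}{-24329} = \frac{2500}{-99 + 2^{2}} - - \frac{7059}{24329} = \frac{2500}{-99 + 4} + \frac{7059}{24329} = \frac{2500}{-95} + \frac{7059}{24329} = 2500 \left(- \frac{1}{95}\right) + \frac{7059}{24329} = - \frac{500}{19} + \frac{7059}{24329} = - \frac{12030379}{462251}$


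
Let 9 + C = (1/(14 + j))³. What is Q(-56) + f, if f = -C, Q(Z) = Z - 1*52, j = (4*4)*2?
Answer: -9636265/97336 ≈ -99.000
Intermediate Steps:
j = 32 (j = 16*2 = 32)
Q(Z) = -52 + Z (Q(Z) = Z - 52 = -52 + Z)
C = -876023/97336 (C = -9 + (1/(14 + 32))³ = -9 + (1/46)³ = -9 + 1/97336 = -876023/97336 ≈ -9.0000)
f = 876023/97336 (f = -1*(-876023/97336) = 876023/97336 ≈ 9.0000)
Q(-56) + f = (-52 - 56) + 876023/97336 = -108 + 876023/97336 = -9636265/97336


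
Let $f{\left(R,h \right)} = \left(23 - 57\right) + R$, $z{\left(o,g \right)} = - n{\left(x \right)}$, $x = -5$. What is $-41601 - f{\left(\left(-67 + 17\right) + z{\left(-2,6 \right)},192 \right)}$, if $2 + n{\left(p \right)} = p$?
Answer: $-41524$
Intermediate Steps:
$n{\left(p \right)} = -2 + p$
$z{\left(o,g \right)} = 7$ ($z{\left(o,g \right)} = - (-2 - 5) = \left(-1\right) \left(-7\right) = 7$)
$f{\left(R,h \right)} = -34 + R$ ($f{\left(R,h \right)} = \left(23 - 57\right) + R = -34 + R$)
$-41601 - f{\left(\left(-67 + 17\right) + z{\left(-2,6 \right)},192 \right)} = -41601 - \left(-34 + \left(\left(-67 + 17\right) + 7\right)\right) = -41601 - \left(-34 + \left(-50 + 7\right)\right) = -41601 - \left(-34 - 43\right) = -41601 - -77 = -41601 + 77 = -41524$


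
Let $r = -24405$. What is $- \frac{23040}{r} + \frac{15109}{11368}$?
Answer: $\frac{1449779}{637784} \approx 2.2732$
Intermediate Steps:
$- \frac{23040}{r} + \frac{15109}{11368} = - \frac{23040}{-24405} + \frac{15109}{11368} = \left(-23040\right) \left(- \frac{1}{24405}\right) + 15109 \cdot \frac{1}{11368} = \frac{1536}{1627} + \frac{521}{392} = \frac{1449779}{637784}$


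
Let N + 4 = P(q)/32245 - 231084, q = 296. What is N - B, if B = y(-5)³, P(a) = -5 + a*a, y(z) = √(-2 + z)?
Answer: -7451344949/32245 + 7*I*√7 ≈ -2.3109e+5 + 18.52*I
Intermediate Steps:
P(a) = -5 + a²
N = -7451344949/32245 (N = -4 + ((-5 + 296²)/32245 - 231084) = -4 + ((-5 + 87616)*(1/32245) - 231084) = -4 + (87611*(1/32245) - 231084) = -4 + (87611/32245 - 231084) = -4 - 7451215969/32245 = -7451344949/32245 ≈ -2.3109e+5)
B = -7*I*√7 (B = (√(-2 - 5))³ = (√(-7))³ = (I*√7)³ = -7*I*√7 ≈ -18.52*I)
N - B = -7451344949/32245 - (-7)*I*√7 = -7451344949/32245 + 7*I*√7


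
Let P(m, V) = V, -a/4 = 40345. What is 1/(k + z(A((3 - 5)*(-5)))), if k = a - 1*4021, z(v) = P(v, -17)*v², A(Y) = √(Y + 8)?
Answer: -1/165707 ≈ -6.0347e-6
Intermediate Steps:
a = -161380 (a = -4*40345 = -161380)
A(Y) = √(8 + Y)
z(v) = -17*v²
k = -165401 (k = -161380 - 1*4021 = -161380 - 4021 = -165401)
1/(k + z(A((3 - 5)*(-5)))) = 1/(-165401 - 17*(√(8 + (3 - 5)*(-5)))²) = 1/(-165401 - 17*(√(8 - 2*(-5)))²) = 1/(-165401 - 17*(√(8 + 10))²) = 1/(-165401 - 17*(√18)²) = 1/(-165401 - 17*(3*√2)²) = 1/(-165401 - 17*18) = 1/(-165401 - 306) = 1/(-165707) = -1/165707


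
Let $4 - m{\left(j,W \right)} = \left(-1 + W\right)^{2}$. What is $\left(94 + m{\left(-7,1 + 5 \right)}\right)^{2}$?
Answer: $5329$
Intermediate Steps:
$m{\left(j,W \right)} = 4 - \left(-1 + W\right)^{2}$
$\left(94 + m{\left(-7,1 + 5 \right)}\right)^{2} = \left(94 + \left(4 - \left(-1 + \left(1 + 5\right)\right)^{2}\right)\right)^{2} = \left(94 + \left(4 - \left(-1 + 6\right)^{2}\right)\right)^{2} = \left(94 + \left(4 - 5^{2}\right)\right)^{2} = \left(94 + \left(4 - 25\right)\right)^{2} = \left(94 - 21\right)^{2} = 73^{2} = 5329$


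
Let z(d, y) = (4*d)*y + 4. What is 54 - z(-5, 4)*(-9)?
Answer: -630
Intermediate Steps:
z(d, y) = 4 + 4*d*y (z(d, y) = 4*d*y + 4 = 4 + 4*d*y)
54 - z(-5, 4)*(-9) = 54 - (4 + 4*(-5)*4)*(-9) = 54 - (4 - 80)*(-9) = 54 - (-76)*(-9) = 54 - 1*684 = 54 - 684 = -630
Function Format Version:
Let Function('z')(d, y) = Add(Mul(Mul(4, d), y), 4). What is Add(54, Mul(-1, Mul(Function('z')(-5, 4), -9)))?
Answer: -630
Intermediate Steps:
Function('z')(d, y) = Add(4, Mul(4, d, y)) (Function('z')(d, y) = Add(Mul(4, d, y), 4) = Add(4, Mul(4, d, y)))
Add(54, Mul(-1, Mul(Function('z')(-5, 4), -9))) = Add(54, Mul(-1, Mul(Add(4, Mul(4, -5, 4)), -9))) = Add(54, Mul(-1, Mul(Add(4, -80), -9))) = Add(54, Mul(-1, Mul(-76, -9))) = Add(54, Mul(-1, 684)) = Add(54, -684) = -630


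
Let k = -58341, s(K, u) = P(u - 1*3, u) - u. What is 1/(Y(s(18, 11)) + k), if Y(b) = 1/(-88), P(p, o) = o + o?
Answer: -88/5134009 ≈ -1.7141e-5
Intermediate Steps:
P(p, o) = 2*o
s(K, u) = u (s(K, u) = 2*u - u = u)
Y(b) = -1/88
1/(Y(s(18, 11)) + k) = 1/(-1/88 - 58341) = 1/(-5134009/88) = -88/5134009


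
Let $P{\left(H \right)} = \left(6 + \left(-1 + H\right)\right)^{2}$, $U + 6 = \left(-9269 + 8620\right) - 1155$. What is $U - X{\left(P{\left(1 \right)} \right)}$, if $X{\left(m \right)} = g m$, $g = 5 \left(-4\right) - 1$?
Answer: $-1054$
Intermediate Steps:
$g = -21$ ($g = -20 - 1 = -21$)
$U = -1810$ ($U = -6 + \left(\left(-9269 + 8620\right) - 1155\right) = -6 - 1804 = -1810$)
$P{\left(H \right)} = \left(5 + H\right)^{2}$
$X{\left(m \right)} = - 21 m$
$U - X{\left(P{\left(1 \right)} \right)} = -1810 - - 21 \left(5 + 1\right)^{2} = -1810 - - 21 \cdot 6^{2} = -1810 - \left(-21\right) 36 = -1810 - -756 = -1810 + 756 = -1054$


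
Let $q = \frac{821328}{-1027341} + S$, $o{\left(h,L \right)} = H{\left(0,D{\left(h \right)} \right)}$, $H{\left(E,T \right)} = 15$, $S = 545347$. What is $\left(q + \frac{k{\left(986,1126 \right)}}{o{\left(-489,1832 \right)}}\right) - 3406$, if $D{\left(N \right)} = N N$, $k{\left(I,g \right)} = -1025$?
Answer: $\frac{185562395306}{342447} \approx 5.4187 \cdot 10^{5}$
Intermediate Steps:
$D{\left(N \right)} = N^{2}$
$o{\left(h,L \right)} = 15$
$q = \frac{186752170333}{342447}$ ($q = \frac{821328}{-1027341} + 545347 = 821328 \left(- \frac{1}{1027341}\right) + 545347 = - \frac{273776}{342447} + 545347 = \frac{186752170333}{342447} \approx 5.4535 \cdot 10^{5}$)
$\left(q + \frac{k{\left(986,1126 \right)}}{o{\left(-489,1832 \right)}}\right) - 3406 = \left(\frac{186752170333}{342447} - \frac{1025}{15}\right) - 3406 = \left(\frac{186752170333}{342447} - \frac{205}{3}\right) - 3406 = \frac{186728769788}{342447} - 3406 = \frac{185562395306}{342447}$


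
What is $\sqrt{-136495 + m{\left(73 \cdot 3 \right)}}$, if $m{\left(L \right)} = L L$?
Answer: $i \sqrt{88534} \approx 297.55 i$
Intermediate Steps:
$m{\left(L \right)} = L^{2}$
$\sqrt{-136495 + m{\left(73 \cdot 3 \right)}} = \sqrt{-136495 + \left(73 \cdot 3\right)^{2}} = \sqrt{-136495 + 219^{2}} = \sqrt{-136495 + 47961} = \sqrt{-88534} = i \sqrt{88534}$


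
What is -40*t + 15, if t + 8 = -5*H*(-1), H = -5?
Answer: 1335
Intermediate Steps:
t = -33 (t = -8 - 5*(-5)*(-1) = -8 + 25*(-1) = -8 - 25 = -33)
-40*t + 15 = -40*(-33) + 15 = 1320 + 15 = 1335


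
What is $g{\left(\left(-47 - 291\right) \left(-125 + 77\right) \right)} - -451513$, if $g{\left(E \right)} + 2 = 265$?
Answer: $451776$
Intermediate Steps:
$g{\left(E \right)} = 263$ ($g{\left(E \right)} = -2 + 265 = 263$)
$g{\left(\left(-47 - 291\right) \left(-125 + 77\right) \right)} - -451513 = 263 - -451513 = 263 + 451513 = 451776$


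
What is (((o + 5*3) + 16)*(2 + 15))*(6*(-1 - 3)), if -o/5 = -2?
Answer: -16728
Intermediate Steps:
o = 10 (o = -5*(-2) = 10)
(((o + 5*3) + 16)*(2 + 15))*(6*(-1 - 3)) = (((10 + 5*3) + 16)*(2 + 15))*(6*(-1 - 3)) = (((10 + 15) + 16)*17)*(6*(-4)) = ((25 + 16)*17)*(-24) = (41*17)*(-24) = 697*(-24) = -16728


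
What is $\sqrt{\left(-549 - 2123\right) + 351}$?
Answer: $i \sqrt{2321} \approx 48.177 i$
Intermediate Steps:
$\sqrt{\left(-549 - 2123\right) + 351} = \sqrt{-2672 + 351} = \sqrt{-2321} = i \sqrt{2321}$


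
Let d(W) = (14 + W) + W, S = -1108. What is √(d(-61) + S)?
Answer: 8*I*√19 ≈ 34.871*I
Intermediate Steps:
d(W) = 14 + 2*W
√(d(-61) + S) = √((14 + 2*(-61)) - 1108) = √((14 - 122) - 1108) = √(-108 - 1108) = √(-1216) = 8*I*√19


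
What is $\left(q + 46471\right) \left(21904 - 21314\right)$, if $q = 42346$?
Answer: $52402030$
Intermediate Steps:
$\left(q + 46471\right) \left(21904 - 21314\right) = \left(42346 + 46471\right) \left(21904 - 21314\right) = 88817 \cdot 590 = 52402030$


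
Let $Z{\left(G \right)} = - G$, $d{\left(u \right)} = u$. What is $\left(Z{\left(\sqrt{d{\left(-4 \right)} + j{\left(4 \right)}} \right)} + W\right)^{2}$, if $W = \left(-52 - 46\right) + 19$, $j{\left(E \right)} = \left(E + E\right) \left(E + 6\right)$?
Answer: $6317 + 316 \sqrt{19} \approx 7694.4$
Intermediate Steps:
$j{\left(E \right)} = 2 E \left(6 + E\right)$
$W = -79$ ($W = -98 + 19 = -79$)
$\left(Z{\left(\sqrt{d{\left(-4 \right)} + j{\left(4 \right)}} \right)} + W\right)^{2} = \left(- \sqrt{-4 + 2 \cdot 4 \left(6 + 4\right)} - 79\right)^{2} = \left(- \sqrt{-4 + 2 \cdot 4 \cdot 10} - 79\right)^{2} = \left(- \sqrt{-4 + 80} - 79\right)^{2} = \left(- \sqrt{76} - 79\right)^{2} = \left(- 2 \sqrt{19} - 79\right)^{2} = \left(-79 - 2 \sqrt{19}\right)^{2}$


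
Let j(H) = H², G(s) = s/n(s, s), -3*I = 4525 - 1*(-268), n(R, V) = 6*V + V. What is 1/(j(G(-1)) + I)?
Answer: -147/234854 ≈ -0.00062592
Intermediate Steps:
n(R, V) = 7*V
I = -4793/3 (I = -(4525 - 1*(-268))/3 = -(4525 + 268)/3 = -⅓*4793 = -4793/3 ≈ -1597.7)
G(s) = ⅐ (G(s) = s/((7*s)) = s*(1/(7*s)) = ⅐)
1/(j(G(-1)) + I) = 1/((⅐)² - 4793/3) = 1/(1/49 - 4793/3) = 1/(-234854/147) = -147/234854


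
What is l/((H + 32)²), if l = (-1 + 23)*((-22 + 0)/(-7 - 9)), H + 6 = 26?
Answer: 121/10816 ≈ 0.011187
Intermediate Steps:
H = 20 (H = -6 + 26 = 20)
l = 121/4 (l = 22*(-22/(-16)) = 22*(-22*(-1/16)) = 22*(11/8) = 121/4 ≈ 30.250)
l/((H + 32)²) = 121/(4*((20 + 32)²)) = 121/(4*(52²)) = (121/4)/2704 = (121/4)*(1/2704) = 121/10816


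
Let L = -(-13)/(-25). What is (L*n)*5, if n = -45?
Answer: 117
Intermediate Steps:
L = -13/25 (L = -(-13)*(-1)/25 = -1*13/25 = -13/25 ≈ -0.52000)
(L*n)*5 = -13/25*(-45)*5 = (117/5)*5 = 117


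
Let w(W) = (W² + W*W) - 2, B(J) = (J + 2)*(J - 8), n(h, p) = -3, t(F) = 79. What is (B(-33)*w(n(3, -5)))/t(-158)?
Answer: 20336/79 ≈ 257.42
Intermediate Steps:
B(J) = (-8 + J)*(2 + J) (B(J) = (2 + J)*(-8 + J) = (-8 + J)*(2 + J))
w(W) = -2 + 2*W² (w(W) = (W² + W²) - 2 = 2*W² - 2 = -2 + 2*W²)
(B(-33)*w(n(3, -5)))/t(-158) = ((-16 + (-33)² - 6*(-33))*(-2 + 2*(-3)²))/79 = ((-16 + 1089 + 198)*(-2 + 2*9))*(1/79) = (1271*(-2 + 18))*(1/79) = (1271*16)*(1/79) = 20336*(1/79) = 20336/79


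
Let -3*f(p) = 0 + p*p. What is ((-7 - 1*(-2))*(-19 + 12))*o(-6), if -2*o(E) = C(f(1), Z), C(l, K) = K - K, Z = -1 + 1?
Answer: 0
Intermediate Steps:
Z = 0
f(p) = -p²/3 (f(p) = -(0 + p*p)/3 = -(0 + p²)/3 = -p²/3)
C(l, K) = 0
o(E) = 0 (o(E) = -½*0 = 0)
((-7 - 1*(-2))*(-19 + 12))*o(-6) = ((-7 - 1*(-2))*(-19 + 12))*0 = ((-7 + 2)*(-7))*0 = -5*(-7)*0 = 35*0 = 0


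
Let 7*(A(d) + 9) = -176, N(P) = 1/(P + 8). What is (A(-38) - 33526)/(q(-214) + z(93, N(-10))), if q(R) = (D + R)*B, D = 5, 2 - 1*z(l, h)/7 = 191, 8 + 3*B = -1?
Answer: 78307/1624 ≈ 48.219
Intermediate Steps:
N(P) = 1/(8 + P)
B = -3 (B = -8/3 + (⅓)*(-1) = -8/3 - ⅓ = -3)
z(l, h) = -1323 (z(l, h) = 14 - 7*191 = 14 - 1337 = -1323)
A(d) = -239/7 (A(d) = -9 + (⅐)*(-176) = -9 - 176/7 = -239/7)
q(R) = -15 - 3*R (q(R) = (5 + R)*(-3) = -15 - 3*R)
(A(-38) - 33526)/(q(-214) + z(93, N(-10))) = (-239/7 - 33526)/((-15 - 3*(-214)) - 1323) = -234921/(7*((-15 + 642) - 1323)) = -234921/(7*(627 - 1323)) = -234921/7/(-696) = -234921/7*(-1/696) = 78307/1624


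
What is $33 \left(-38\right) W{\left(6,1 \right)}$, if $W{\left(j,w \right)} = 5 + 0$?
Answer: $-6270$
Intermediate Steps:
$W{\left(j,w \right)} = 5$
$33 \left(-38\right) W{\left(6,1 \right)} = 33 \left(-38\right) 5 = \left(-1254\right) 5 = -6270$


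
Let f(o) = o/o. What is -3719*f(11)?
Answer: -3719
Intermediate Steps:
f(o) = 1
-3719*f(11) = -3719*1 = -3719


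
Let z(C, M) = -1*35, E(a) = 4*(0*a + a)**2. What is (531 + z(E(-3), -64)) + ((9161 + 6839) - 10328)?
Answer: 6168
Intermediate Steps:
E(a) = 4*a**2 (E(a) = 4*(0 + a)**2 = 4*a**2)
z(C, M) = -35
(531 + z(E(-3), -64)) + ((9161 + 6839) - 10328) = (531 - 35) + ((9161 + 6839) - 10328) = 496 + (16000 - 10328) = 496 + 5672 = 6168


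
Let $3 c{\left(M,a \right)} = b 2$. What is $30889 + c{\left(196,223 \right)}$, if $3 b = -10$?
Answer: $\frac{277981}{9} \approx 30887.0$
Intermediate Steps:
$b = - \frac{10}{3}$ ($b = \frac{1}{3} \left(-10\right) = - \frac{10}{3} \approx -3.3333$)
$c{\left(M,a \right)} = - \frac{20}{9}$ ($c{\left(M,a \right)} = \frac{\left(- \frac{10}{3}\right) 2}{3} = \frac{1}{3} \left(- \frac{20}{3}\right) = - \frac{20}{9}$)
$30889 + c{\left(196,223 \right)} = 30889 - \frac{20}{9} = \frac{277981}{9}$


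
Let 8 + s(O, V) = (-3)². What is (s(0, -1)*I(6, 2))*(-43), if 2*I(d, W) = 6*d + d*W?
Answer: -1032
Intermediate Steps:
s(O, V) = 1 (s(O, V) = -8 + (-3)² = -8 + 9 = 1)
I(d, W) = 3*d + W*d/2 (I(d, W) = (6*d + d*W)/2 = (6*d + W*d)/2 = 3*d + W*d/2)
(s(0, -1)*I(6, 2))*(-43) = (1*((½)*6*(6 + 2)))*(-43) = (1*((½)*6*8))*(-43) = (1*24)*(-43) = 24*(-43) = -1032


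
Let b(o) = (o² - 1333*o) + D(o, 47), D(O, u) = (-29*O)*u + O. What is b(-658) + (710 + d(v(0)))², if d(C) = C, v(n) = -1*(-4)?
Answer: 2716070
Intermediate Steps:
v(n) = 4
D(O, u) = O - 29*O*u (D(O, u) = -29*O*u + O = O - 29*O*u)
b(o) = o² - 2695*o (b(o) = (o² - 1333*o) + o*(1 - 29*47) = (o² - 1333*o) + o*(1 - 1363) = (o² - 1333*o) + o*(-1362) = (o² - 1333*o) - 1362*o = o² - 2695*o)
b(-658) + (710 + d(v(0)))² = -658*(-2695 - 658) + (710 + 4)² = -658*(-3353) + 714² = 2206274 + 509796 = 2716070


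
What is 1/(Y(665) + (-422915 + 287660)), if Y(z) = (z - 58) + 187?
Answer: -1/134461 ≈ -7.4371e-6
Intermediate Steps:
Y(z) = 129 + z (Y(z) = (-58 + z) + 187 = 129 + z)
1/(Y(665) + (-422915 + 287660)) = 1/((129 + 665) + (-422915 + 287660)) = 1/(794 - 135255) = 1/(-134461) = -1/134461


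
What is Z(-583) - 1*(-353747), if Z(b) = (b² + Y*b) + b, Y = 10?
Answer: 687223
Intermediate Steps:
Z(b) = b² + 11*b (Z(b) = (b² + 10*b) + b = b² + 11*b)
Z(-583) - 1*(-353747) = -583*(11 - 583) - 1*(-353747) = -583*(-572) + 353747 = 333476 + 353747 = 687223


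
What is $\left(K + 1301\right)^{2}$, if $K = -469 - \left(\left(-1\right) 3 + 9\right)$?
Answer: $682276$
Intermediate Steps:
$K = -475$ ($K = -469 - \left(-3 + 9\right) = -469 - 6 = -475$)
$\left(K + 1301\right)^{2} = \left(-475 + 1301\right)^{2} = 826^{2} = 682276$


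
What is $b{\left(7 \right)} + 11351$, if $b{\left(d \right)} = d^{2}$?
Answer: $11400$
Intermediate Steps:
$b{\left(7 \right)} + 11351 = 7^{2} + 11351 = 49 + 11351 = 11400$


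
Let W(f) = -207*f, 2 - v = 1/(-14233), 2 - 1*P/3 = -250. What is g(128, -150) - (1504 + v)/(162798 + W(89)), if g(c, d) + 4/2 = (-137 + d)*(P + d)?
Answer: -357394601092399/2054889375 ≈ -1.7392e+5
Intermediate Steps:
P = 756 (P = 6 - 3*(-250) = 6 + 750 = 756)
v = 28467/14233 (v = 2 - 1/(-14233) = 2 - 1*(-1/14233) = 2 + 1/14233 = 28467/14233 ≈ 2.0001)
g(c, d) = -2 + (-137 + d)*(756 + d)
g(128, -150) - (1504 + v)/(162798 + W(89)) = (-103574 + (-150)² + 619*(-150)) - (1504 + 28467/14233)/(162798 - 207*89) = (-103574 + 22500 - 92850) - 21434899/(14233*(162798 - 18423)) = -173924 - 21434899/(14233*144375) = -173924 - 1*21434899/2054889375 = -173924 - 21434899/2054889375 = -357394601092399/2054889375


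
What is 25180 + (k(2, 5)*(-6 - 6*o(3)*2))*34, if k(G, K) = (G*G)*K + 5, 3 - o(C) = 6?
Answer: 50680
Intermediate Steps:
o(C) = -3 (o(C) = 3 - 1*6 = 3 - 6 = -3)
k(G, K) = 5 + K*G² (k(G, K) = G²*K + 5 = K*G² + 5 = 5 + K*G²)
25180 + (k(2, 5)*(-6 - 6*o(3)*2))*34 = 25180 + ((5 + 5*2²)*(-6 - 6*(-3)*2))*34 = 25180 + ((5 + 5*4)*(-6 - (-18)*2))*34 = 25180 + ((5 + 20)*(-6 - 1*(-36)))*34 = 25180 + (25*(-6 + 36))*34 = 25180 + (25*30)*34 = 25180 + 750*34 = 25180 + 25500 = 50680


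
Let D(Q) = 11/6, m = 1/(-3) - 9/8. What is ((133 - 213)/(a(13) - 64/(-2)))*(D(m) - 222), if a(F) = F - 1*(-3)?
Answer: 6605/18 ≈ 366.94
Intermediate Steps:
a(F) = 3 + F (a(F) = F + 3 = 3 + F)
m = -35/24 (m = 1*(-⅓) - 9*⅛ = -⅓ - 9/8 = -35/24 ≈ -1.4583)
D(Q) = 11/6 (D(Q) = 11*(⅙) = 11/6)
((133 - 213)/(a(13) - 64/(-2)))*(D(m) - 222) = ((133 - 213)/((3 + 13) - 64/(-2)))*(11/6 - 222) = -80/(16 - 64*(-½))*(-1321/6) = -80/(16 + 32)*(-1321/6) = -80/48*(-1321/6) = -80*1/48*(-1321/6) = -5/3*(-1321/6) = 6605/18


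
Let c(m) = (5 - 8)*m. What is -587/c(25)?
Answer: 587/75 ≈ 7.8267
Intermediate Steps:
c(m) = -3*m
-587/c(25) = -587/((-3*25)) = -587/(-75) = -587*(-1/75) = 587/75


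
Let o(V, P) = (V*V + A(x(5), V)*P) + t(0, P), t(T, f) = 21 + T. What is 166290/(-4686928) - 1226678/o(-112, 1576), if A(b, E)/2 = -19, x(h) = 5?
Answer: 2870741061757/110899746872 ≈ 25.886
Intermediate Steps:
A(b, E) = -38 (A(b, E) = 2*(-19) = -38)
o(V, P) = 21 + V² - 38*P (o(V, P) = (V*V - 38*P) + (21 + 0) = (V² - 38*P) + 21 = 21 + V² - 38*P)
166290/(-4686928) - 1226678/o(-112, 1576) = 166290/(-4686928) - 1226678/(21 + (-112)² - 38*1576) = 166290*(-1/4686928) - 1226678/(21 + 12544 - 59888) = -83145/2343464 - 1226678/(-47323) = -83145/2343464 - 1226678*(-1/47323) = -83145/2343464 + 1226678/47323 = 2870741061757/110899746872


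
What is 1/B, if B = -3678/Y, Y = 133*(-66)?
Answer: 1463/613 ≈ 2.3866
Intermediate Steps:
Y = -8778
B = 613/1463 (B = -3678/(-8778) = -3678*(-1/8778) = 613/1463 ≈ 0.41900)
1/B = 1/(613/1463) = 1463/613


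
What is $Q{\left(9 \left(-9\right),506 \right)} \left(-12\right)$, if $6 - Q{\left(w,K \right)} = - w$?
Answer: $900$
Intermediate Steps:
$Q{\left(w,K \right)} = 6 + w$ ($Q{\left(w,K \right)} = 6 - - w = 6 + w$)
$Q{\left(9 \left(-9\right),506 \right)} \left(-12\right) = \left(6 + 9 \left(-9\right)\right) \left(-12\right) = \left(6 - 81\right) \left(-12\right) = \left(-75\right) \left(-12\right) = 900$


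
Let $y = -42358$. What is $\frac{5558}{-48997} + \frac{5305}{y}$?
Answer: $- \frac{495354849}{2075414926} \approx -0.23868$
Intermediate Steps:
$\frac{5558}{-48997} + \frac{5305}{y} = \frac{5558}{-48997} + \frac{5305}{-42358} = 5558 \left(- \frac{1}{48997}\right) + 5305 \left(- \frac{1}{42358}\right) = - \frac{5558}{48997} - \frac{5305}{42358} = - \frac{495354849}{2075414926}$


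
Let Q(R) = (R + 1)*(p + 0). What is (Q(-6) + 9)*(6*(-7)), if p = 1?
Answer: -168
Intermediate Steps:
Q(R) = 1 + R (Q(R) = (R + 1)*(1 + 0) = (1 + R)*1 = 1 + R)
(Q(-6) + 9)*(6*(-7)) = ((1 - 6) + 9)*(6*(-7)) = (-5 + 9)*(-42) = 4*(-42) = -168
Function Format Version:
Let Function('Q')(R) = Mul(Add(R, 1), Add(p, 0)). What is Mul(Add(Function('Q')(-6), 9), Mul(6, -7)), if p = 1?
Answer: -168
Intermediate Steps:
Function('Q')(R) = Add(1, R) (Function('Q')(R) = Mul(Add(R, 1), Add(1, 0)) = Mul(Add(1, R), 1) = Add(1, R))
Mul(Add(Function('Q')(-6), 9), Mul(6, -7)) = Mul(Add(Add(1, -6), 9), Mul(6, -7)) = Mul(Add(-5, 9), -42) = Mul(4, -42) = -168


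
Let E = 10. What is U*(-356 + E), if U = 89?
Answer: -30794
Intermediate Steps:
U*(-356 + E) = 89*(-356 + 10) = 89*(-346) = -30794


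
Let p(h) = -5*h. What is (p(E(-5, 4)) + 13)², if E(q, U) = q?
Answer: 1444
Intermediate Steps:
(p(E(-5, 4)) + 13)² = (-5*(-5) + 13)² = (25 + 13)² = 38² = 1444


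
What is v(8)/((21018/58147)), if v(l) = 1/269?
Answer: 58147/5653842 ≈ 0.010285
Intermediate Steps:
v(l) = 1/269
v(8)/((21018/58147)) = 1/(269*((21018/58147))) = 1/(269*((21018*(1/58147)))) = 1/(269*(21018/58147)) = (1/269)*(58147/21018) = 58147/5653842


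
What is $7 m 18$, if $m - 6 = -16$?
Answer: $-1260$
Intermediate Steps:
$m = -10$ ($m = 6 - 16 = -10$)
$7 m 18 = 7 \left(-10\right) 18 = \left(-70\right) 18 = -1260$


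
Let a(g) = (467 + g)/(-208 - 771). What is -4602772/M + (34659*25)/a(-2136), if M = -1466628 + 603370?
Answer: 366145668294959/720388801 ≈ 5.0826e+5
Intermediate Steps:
M = -863258
a(g) = -467/979 - g/979 (a(g) = (467 + g)/(-979) = (467 + g)*(-1/979) = -467/979 - g/979)
-4602772/M + (34659*25)/a(-2136) = -4602772/(-863258) + (34659*25)/(-467/979 - 1/979*(-2136)) = -4602772*(-1/863258) + 866475/(-467/979 + 24/11) = 2301386/431629 + 866475/(1669/979) = 2301386/431629 + 866475*(979/1669) = 2301386/431629 + 848279025/1669 = 366145668294959/720388801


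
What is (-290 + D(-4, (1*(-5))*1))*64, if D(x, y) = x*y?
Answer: -17280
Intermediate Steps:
(-290 + D(-4, (1*(-5))*1))*64 = (-290 - 4*1*(-5))*64 = (-290 - (-20))*64 = (-290 - 4*(-5))*64 = (-290 + 20)*64 = -270*64 = -17280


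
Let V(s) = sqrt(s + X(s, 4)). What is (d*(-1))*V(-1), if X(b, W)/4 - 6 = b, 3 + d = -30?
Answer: 33*sqrt(19) ≈ 143.84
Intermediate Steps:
d = -33 (d = -3 - 30 = -33)
X(b, W) = 24 + 4*b
V(s) = sqrt(24 + 5*s) (V(s) = sqrt(s + (24 + 4*s)) = sqrt(24 + 5*s))
(d*(-1))*V(-1) = (-33*(-1))*sqrt(24 + 5*(-1)) = 33*sqrt(24 - 5) = 33*sqrt(19)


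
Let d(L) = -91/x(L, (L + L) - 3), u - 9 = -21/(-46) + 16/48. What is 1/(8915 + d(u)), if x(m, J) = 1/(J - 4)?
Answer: 69/536147 ≈ 0.00012870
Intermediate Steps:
u = 1351/138 (u = 9 + (-21/(-46) + 16/48) = 9 + (-21*(-1/46) + 16*(1/48)) = 9 + (21/46 + ⅓) = 9 + 109/138 = 1351/138 ≈ 9.7899)
x(m, J) = 1/(-4 + J)
d(L) = 637 - 182*L (d(L) = -(-637 + 91*(L + L)) = -(-637 + 182*L) = -91*(-7 + 2*L) = 637 - 182*L)
1/(8915 + d(u)) = 1/(8915 + (637 - 182*1351/138)) = 1/(8915 + (637 - 122941/69)) = 1/(8915 - 78988/69) = 1/(536147/69) = 69/536147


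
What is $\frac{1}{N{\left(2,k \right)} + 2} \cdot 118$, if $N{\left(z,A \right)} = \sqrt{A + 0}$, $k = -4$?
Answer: $\frac{59}{2} - \frac{59 i}{2} \approx 29.5 - 29.5 i$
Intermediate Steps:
$N{\left(z,A \right)} = \sqrt{A}$
$\frac{1}{N{\left(2,k \right)} + 2} \cdot 118 = \frac{1}{\sqrt{-4} + 2} \cdot 118 = \frac{1}{2 i + 2} \cdot 118 = \frac{1}{2 + 2 i} 118 = \frac{2 - 2 i}{8} \cdot 118 = \frac{59 \left(2 - 2 i\right)}{4}$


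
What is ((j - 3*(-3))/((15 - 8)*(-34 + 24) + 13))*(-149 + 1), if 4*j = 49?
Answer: 3145/57 ≈ 55.175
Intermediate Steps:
j = 49/4 (j = (¼)*49 = 49/4 ≈ 12.250)
((j - 3*(-3))/((15 - 8)*(-34 + 24) + 13))*(-149 + 1) = ((49/4 - 3*(-3))/((15 - 8)*(-34 + 24) + 13))*(-149 + 1) = ((49/4 + 9)/(7*(-10) + 13))*(-148) = (85/(4*(-70 + 13)))*(-148) = ((85/4)/(-57))*(-148) = ((85/4)*(-1/57))*(-148) = -85/228*(-148) = 3145/57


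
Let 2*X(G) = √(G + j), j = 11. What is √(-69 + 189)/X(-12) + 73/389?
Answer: 73/389 - 4*I*√30 ≈ 0.18766 - 21.909*I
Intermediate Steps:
X(G) = √(11 + G)/2 (X(G) = √(G + 11)/2 = √(11 + G)/2)
√(-69 + 189)/X(-12) + 73/389 = √(-69 + 189)/((√(11 - 12)/2)) + 73/389 = √120/((√(-1)/2)) + 73*(1/389) = (2*√30)/((I/2)) + 73/389 = (2*√30)*(-2*I) + 73/389 = -4*I*√30 + 73/389 = 73/389 - 4*I*√30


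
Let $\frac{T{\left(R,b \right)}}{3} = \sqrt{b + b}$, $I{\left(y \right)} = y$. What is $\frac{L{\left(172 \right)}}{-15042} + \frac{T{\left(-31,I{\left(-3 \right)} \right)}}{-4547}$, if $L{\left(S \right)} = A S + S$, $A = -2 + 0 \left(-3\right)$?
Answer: $\frac{86}{7521} - \frac{3 i \sqrt{6}}{4547} \approx 0.011435 - 0.0016161 i$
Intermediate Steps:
$A = -2$ ($A = -2 + 0 = -2$)
$T{\left(R,b \right)} = 3 \sqrt{2} \sqrt{b}$ ($T{\left(R,b \right)} = 3 \sqrt{b + b} = 3 \sqrt{2 b} = 3 \sqrt{2} \sqrt{b}$)
$L{\left(S \right)} = - S$ ($L{\left(S \right)} = - 2 S + S = - S$)
$\frac{L{\left(172 \right)}}{-15042} + \frac{T{\left(-31,I{\left(-3 \right)} \right)}}{-4547} = \frac{\left(-1\right) 172}{-15042} + \frac{3 \sqrt{2} \sqrt{-3}}{-4547} = \left(-172\right) \left(- \frac{1}{15042}\right) + 3 \sqrt{2} i \sqrt{3} \left(- \frac{1}{4547}\right) = \frac{86}{7521} + 3 i \sqrt{6} \left(- \frac{1}{4547}\right) = \frac{86}{7521} - \frac{3 i \sqrt{6}}{4547}$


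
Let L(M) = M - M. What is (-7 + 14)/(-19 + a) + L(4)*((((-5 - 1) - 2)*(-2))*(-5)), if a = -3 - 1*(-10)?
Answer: -7/12 ≈ -0.58333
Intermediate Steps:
a = 7 (a = -3 + 10 = 7)
L(M) = 0
(-7 + 14)/(-19 + a) + L(4)*((((-5 - 1) - 2)*(-2))*(-5)) = (-7 + 14)/(-19 + 7) + 0*((((-5 - 1) - 2)*(-2))*(-5)) = 7/(-12) + 0*(((-6 - 2)*(-2))*(-5)) = 7*(-1/12) + 0*(-8*(-2)*(-5)) = -7/12 + 0*(16*(-5)) = -7/12 + 0*(-80) = -7/12 + 0 = -7/12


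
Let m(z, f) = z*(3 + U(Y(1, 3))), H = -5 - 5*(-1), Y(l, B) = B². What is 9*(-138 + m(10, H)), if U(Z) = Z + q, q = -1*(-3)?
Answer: 108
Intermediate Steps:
q = 3
H = 0 (H = -5 + 5 = 0)
U(Z) = 3 + Z (U(Z) = Z + 3 = 3 + Z)
m(z, f) = 15*z (m(z, f) = z*(3 + (3 + 3²)) = z*(3 + (3 + 9)) = z*(3 + 12) = z*15 = 15*z)
9*(-138 + m(10, H)) = 9*(-138 + 15*10) = 9*(-138 + 150) = 9*12 = 108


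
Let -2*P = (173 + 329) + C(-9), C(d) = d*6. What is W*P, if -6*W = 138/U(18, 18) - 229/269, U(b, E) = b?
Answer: 616000/2421 ≈ 254.44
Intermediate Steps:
C(d) = 6*d
P = -224 (P = -((173 + 329) + 6*(-9))/2 = -(502 - 54)/2 = -½*448 = -224)
W = -2750/2421 (W = -(138/18 - 229/269)/6 = -(138*(1/18) - 229*1/269)/6 = -(23/3 - 229/269)/6 = -⅙*5500/807 = -2750/2421 ≈ -1.1359)
W*P = -2750/2421*(-224) = 616000/2421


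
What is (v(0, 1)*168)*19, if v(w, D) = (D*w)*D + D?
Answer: 3192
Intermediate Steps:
v(w, D) = D + w*D² (v(w, D) = w*D² + D = D + w*D²)
(v(0, 1)*168)*19 = ((1*(1 + 1*0))*168)*19 = ((1*(1 + 0))*168)*19 = ((1*1)*168)*19 = (1*168)*19 = 168*19 = 3192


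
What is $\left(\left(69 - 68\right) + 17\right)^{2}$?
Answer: $324$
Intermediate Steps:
$\left(\left(69 - 68\right) + 17\right)^{2} = \left(1 + 17\right)^{2} = 18^{2} = 324$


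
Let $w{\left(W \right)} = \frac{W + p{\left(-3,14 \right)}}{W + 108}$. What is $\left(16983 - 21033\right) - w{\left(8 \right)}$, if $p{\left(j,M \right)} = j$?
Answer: $- \frac{469805}{116} \approx -4050.0$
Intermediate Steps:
$w{\left(W \right)} = \frac{-3 + W}{108 + W}$ ($w{\left(W \right)} = \frac{W - 3}{W + 108} = \frac{-3 + W}{108 + W}$)
$\left(16983 - 21033\right) - w{\left(8 \right)} = \left(16983 - 21033\right) - \frac{-3 + 8}{108 + 8} = -4050 - \frac{1}{116} \cdot 5 = -4050 - \frac{5}{116} = - \frac{469805}{116}$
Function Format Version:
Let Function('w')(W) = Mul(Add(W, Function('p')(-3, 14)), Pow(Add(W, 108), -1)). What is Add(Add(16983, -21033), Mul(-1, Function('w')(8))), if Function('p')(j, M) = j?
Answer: Rational(-469805, 116) ≈ -4050.0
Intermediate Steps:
Function('w')(W) = Mul(Pow(Add(108, W), -1), Add(-3, W)) (Function('w')(W) = Mul(Add(W, -3), Pow(Add(W, 108), -1)) = Mul(Add(-3, W), Pow(Add(108, W), -1)) = Mul(Pow(Add(108, W), -1), Add(-3, W)))
Add(Add(16983, -21033), Mul(-1, Function('w')(8))) = Add(Add(16983, -21033), Mul(-1, Mul(Pow(Add(108, 8), -1), Add(-3, 8)))) = Add(-4050, Mul(-1, Mul(Pow(116, -1), 5))) = Add(-4050, Mul(-1, Mul(Rational(1, 116), 5))) = Add(-4050, Mul(-1, Rational(5, 116))) = Add(-4050, Rational(-5, 116)) = Rational(-469805, 116)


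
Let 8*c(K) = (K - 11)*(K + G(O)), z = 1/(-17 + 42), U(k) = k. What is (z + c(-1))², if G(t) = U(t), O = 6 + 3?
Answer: 89401/625 ≈ 143.04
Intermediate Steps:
z = 1/25 ≈ 0.040000
O = 9
G(t) = t
c(K) = (-11 + K)*(9 + K)/8 (c(K) = ((K - 11)*(K + 9))/8 = ((-11 + K)*(9 + K))/8 = (-11 + K)*(9 + K)/8)
(z + c(-1))² = (1/25 + (-99/8 - ¼*(-1) + (⅛)*(-1)²))² = (1/25 + (-99/8 + ¼ + (⅛)*1))² = (1/25 + (-99/8 + ¼ + ⅛))² = (1/25 - 12)² = (-299/25)² = 89401/625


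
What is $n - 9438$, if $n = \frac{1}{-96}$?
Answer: $- \frac{906049}{96} \approx -9438.0$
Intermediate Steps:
$n = - \frac{1}{96} \approx -0.010417$
$n - 9438 = - \frac{1}{96} - 9438 = - \frac{906049}{96}$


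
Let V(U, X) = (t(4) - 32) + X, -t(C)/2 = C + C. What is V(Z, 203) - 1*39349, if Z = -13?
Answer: -39194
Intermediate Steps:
t(C) = -4*C (t(C) = -2*(C + C) = -4*C)
V(U, X) = -48 + X (V(U, X) = (-4*4 - 32) + X = (-16 - 32) + X = -48 + X)
V(Z, 203) - 1*39349 = (-48 + 203) - 1*39349 = 155 - 39349 = -39194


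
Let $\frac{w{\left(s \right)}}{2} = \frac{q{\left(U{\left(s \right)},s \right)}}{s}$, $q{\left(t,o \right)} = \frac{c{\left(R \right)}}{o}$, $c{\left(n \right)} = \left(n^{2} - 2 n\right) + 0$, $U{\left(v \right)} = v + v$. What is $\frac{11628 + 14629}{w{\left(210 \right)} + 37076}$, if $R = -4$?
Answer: $\frac{96494475}{136254304} \approx 0.70819$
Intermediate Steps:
$U{\left(v \right)} = 2 v$
$c{\left(n \right)} = n^{2} - 2 n$
$q{\left(t,o \right)} = \frac{24}{o}$ ($q{\left(t,o \right)} = \frac{\left(-4\right) \left(-2 - 4\right)}{o} = \frac{\left(-4\right) \left(-6\right)}{o} = \frac{24}{o}$)
$w{\left(s \right)} = \frac{48}{s^{2}}$ ($w{\left(s \right)} = 2 \frac{24 \frac{1}{s}}{s} = 2 \frac{24}{s^{2}} = \frac{48}{s^{2}}$)
$\frac{11628 + 14629}{w{\left(210 \right)} + 37076} = \frac{11628 + 14629}{\frac{48}{44100} + 37076} = \frac{26257}{48 \cdot \frac{1}{44100} + 37076} = \frac{26257}{\frac{4}{3675} + 37076} = \frac{26257}{\frac{136254304}{3675}} = 26257 \cdot \frac{3675}{136254304} = \frac{96494475}{136254304}$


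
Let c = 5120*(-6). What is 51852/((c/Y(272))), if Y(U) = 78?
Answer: -168519/1280 ≈ -131.66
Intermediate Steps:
c = -30720
51852/((c/Y(272))) = 51852/((-30720/78)) = 51852/((-30720*1/78)) = 51852/(-5120/13) = 51852*(-13/5120) = -168519/1280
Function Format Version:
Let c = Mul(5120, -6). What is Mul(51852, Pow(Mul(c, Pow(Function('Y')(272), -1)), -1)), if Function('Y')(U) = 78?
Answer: Rational(-168519, 1280) ≈ -131.66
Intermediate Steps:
c = -30720
Mul(51852, Pow(Mul(c, Pow(Function('Y')(272), -1)), -1)) = Mul(51852, Pow(Mul(-30720, Pow(78, -1)), -1)) = Mul(51852, Pow(Mul(-30720, Rational(1, 78)), -1)) = Mul(51852, Pow(Rational(-5120, 13), -1)) = Mul(51852, Rational(-13, 5120)) = Rational(-168519, 1280)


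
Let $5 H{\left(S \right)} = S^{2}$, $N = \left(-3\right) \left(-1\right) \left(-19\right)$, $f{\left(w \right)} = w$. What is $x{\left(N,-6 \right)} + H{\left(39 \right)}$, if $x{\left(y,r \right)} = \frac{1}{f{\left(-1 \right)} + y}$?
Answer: $\frac{88213}{290} \approx 304.18$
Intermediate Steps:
$N = -57$ ($N = 3 \left(-19\right) = -57$)
$x{\left(y,r \right)} = \frac{1}{-1 + y}$
$H{\left(S \right)} = \frac{S^{2}}{5}$
$x{\left(N,-6 \right)} + H{\left(39 \right)} = \frac{1}{-1 - 57} + \frac{39^{2}}{5} = \frac{1}{-58} + \frac{1}{5} \cdot 1521 = - \frac{1}{58} + \frac{1521}{5} = \frac{88213}{290}$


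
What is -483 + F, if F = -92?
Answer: -575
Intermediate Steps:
-483 + F = -483 - 92 = -575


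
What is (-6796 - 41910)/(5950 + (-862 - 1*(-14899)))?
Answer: -48706/19987 ≈ -2.4369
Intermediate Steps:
(-6796 - 41910)/(5950 + (-862 - 1*(-14899))) = -48706/(5950 + (-862 + 14899)) = -48706/(5950 + 14037) = -48706/19987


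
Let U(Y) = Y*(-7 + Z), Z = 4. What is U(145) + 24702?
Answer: 24267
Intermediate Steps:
U(Y) = -3*Y (U(Y) = Y*(-7 + 4) = Y*(-3) = -3*Y)
U(145) + 24702 = -3*145 + 24702 = -435 + 24702 = 24267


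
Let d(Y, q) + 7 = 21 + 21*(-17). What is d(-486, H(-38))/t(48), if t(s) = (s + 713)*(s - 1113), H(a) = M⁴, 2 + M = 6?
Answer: 343/810465 ≈ 0.00042321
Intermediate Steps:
M = 4 (M = -2 + 6 = 4)
H(a) = 256 (H(a) = 4⁴ = 256)
d(Y, q) = -343 (d(Y, q) = -7 + (21 + 21*(-17)) = -7 + (21 - 357) = -7 - 336 = -343)
t(s) = (-1113 + s)*(713 + s) (t(s) = (713 + s)*(-1113 + s) = (-1113 + s)*(713 + s))
d(-486, H(-38))/t(48) = -343/(-793569 + 48² - 400*48) = -343/(-793569 + 2304 - 19200) = -343/(-810465) = -343*(-1/810465) = 343/810465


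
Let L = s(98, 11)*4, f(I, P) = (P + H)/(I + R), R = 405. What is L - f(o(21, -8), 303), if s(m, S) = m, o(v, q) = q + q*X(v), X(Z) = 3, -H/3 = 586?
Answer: 147671/373 ≈ 395.90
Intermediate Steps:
H = -1758 (H = -3*586 = -1758)
o(v, q) = 4*q (o(v, q) = q + q*3 = q + 3*q = 4*q)
f(I, P) = (-1758 + P)/(405 + I) (f(I, P) = (P - 1758)/(I + 405) = (-1758 + P)/(405 + I))
L = 392 (L = 98*4 = 392)
L - f(o(21, -8), 303) = 392 - (-1758 + 303)/(405 + 4*(-8)) = 392 - (-1455)/(405 - 32) = 392 - (-1455)/373 = 392 - 1*(-1455/373) = 392 + 1455/373 = 147671/373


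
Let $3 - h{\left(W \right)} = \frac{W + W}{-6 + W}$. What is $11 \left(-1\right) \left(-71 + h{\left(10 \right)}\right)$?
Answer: $803$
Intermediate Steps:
$h{\left(W \right)} = 3 - \frac{2 W}{-6 + W}$ ($h{\left(W \right)} = 3 - \frac{W + W}{-6 + W} = 3 - \frac{2 W}{-6 + W}$)
$11 \left(-1\right) \left(-71 + h{\left(10 \right)}\right) = 11 \left(-1\right) \left(-71 + \frac{-18 + 10}{-6 + 10}\right) = - 11 \left(-71 + \frac{1}{4} \left(-8\right)\right) = - 11 \left(-71 - 2\right) = \left(-11\right) \left(-73\right) = 803$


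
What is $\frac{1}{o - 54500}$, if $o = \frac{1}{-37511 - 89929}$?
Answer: $- \frac{127440}{6945480001} \approx -1.8349 \cdot 10^{-5}$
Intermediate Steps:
$o = - \frac{1}{127440}$ ($o = \frac{1}{-127440} = - \frac{1}{127440} \approx -7.8468 \cdot 10^{-6}$)
$\frac{1}{o - 54500} = \frac{1}{- \frac{1}{127440} - 54500} = \frac{1}{- \frac{6945480001}{127440}} = - \frac{127440}{6945480001}$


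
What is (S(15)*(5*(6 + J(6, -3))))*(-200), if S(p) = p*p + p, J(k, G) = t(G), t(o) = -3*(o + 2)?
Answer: -2160000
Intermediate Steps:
t(o) = -6 - 3*o (t(o) = -3*(2 + o) = -6 - 3*o)
J(k, G) = -6 - 3*G
S(p) = p + p² (S(p) = p² + p = p + p²)
(S(15)*(5*(6 + J(6, -3))))*(-200) = ((15*(1 + 15))*(5*(6 + (-6 - 3*(-3)))))*(-200) = ((15*16)*(5*(6 + (-6 + 9))))*(-200) = (240*(5*(6 + 3)))*(-200) = (240*(5*9))*(-200) = (240*45)*(-200) = 10800*(-200) = -2160000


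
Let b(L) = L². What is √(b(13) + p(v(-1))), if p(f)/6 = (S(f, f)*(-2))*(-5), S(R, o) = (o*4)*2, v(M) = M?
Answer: I*√311 ≈ 17.635*I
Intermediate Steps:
S(R, o) = 8*o (S(R, o) = (4*o)*2 = 8*o)
p(f) = 480*f (p(f) = 6*(((8*f)*(-2))*(-5)) = 6*(-16*f*(-5)) = 6*(80*f) = 480*f)
√(b(13) + p(v(-1))) = √(13² + 480*(-1)) = √(169 - 480) = √(-311) = I*√311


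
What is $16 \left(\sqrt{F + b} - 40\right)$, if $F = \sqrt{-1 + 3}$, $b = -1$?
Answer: $-640 + 16 \sqrt{-1 + \sqrt{2}} \approx -629.7$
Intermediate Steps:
$F = \sqrt{2} \approx 1.4142$
$16 \left(\sqrt{F + b} - 40\right) = 16 \left(\sqrt{\sqrt{2} - 1} - 40\right) = 16 \left(\sqrt{-1 + \sqrt{2}} - 40\right) = 16 \left(-40 + \sqrt{-1 + \sqrt{2}}\right) = -640 + 16 \sqrt{-1 + \sqrt{2}}$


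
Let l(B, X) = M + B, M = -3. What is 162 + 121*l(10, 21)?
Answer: 1009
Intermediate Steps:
l(B, X) = -3 + B
162 + 121*l(10, 21) = 162 + 121*(-3 + 10) = 162 + 121*7 = 162 + 847 = 1009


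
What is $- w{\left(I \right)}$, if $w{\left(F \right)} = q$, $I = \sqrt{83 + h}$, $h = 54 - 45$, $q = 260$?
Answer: $-260$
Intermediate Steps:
$h = 9$
$I = 2 \sqrt{23}$ ($I = \sqrt{83 + 9} = \sqrt{92} = 2 \sqrt{23} \approx 9.5917$)
$w{\left(F \right)} = 260$
$- w{\left(I \right)} = \left(-1\right) 260 = -260$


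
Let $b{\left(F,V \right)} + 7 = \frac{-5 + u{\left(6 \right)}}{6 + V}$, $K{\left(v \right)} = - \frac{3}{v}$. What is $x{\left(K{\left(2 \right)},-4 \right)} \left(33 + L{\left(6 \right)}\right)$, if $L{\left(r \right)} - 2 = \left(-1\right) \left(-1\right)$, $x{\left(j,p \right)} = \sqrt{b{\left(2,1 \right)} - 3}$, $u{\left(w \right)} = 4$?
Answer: $\frac{36 i \sqrt{497}}{7} \approx 114.65 i$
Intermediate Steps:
$b{\left(F,V \right)} = -7 - \frac{1}{6 + V}$ ($b{\left(F,V \right)} = -7 + \frac{-5 + 4}{6 + V} = -7 - \frac{1}{6 + V}$)
$x{\left(j,p \right)} = \frac{i \sqrt{497}}{7}$ ($x{\left(j,p \right)} = \sqrt{\frac{-43 - 7}{6 + 1} - 3} = \sqrt{\frac{-43 - 7}{7} - 3} = \sqrt{\frac{1}{7} \left(-50\right) - 3} = \sqrt{- \frac{50}{7} - 3} = \sqrt{- \frac{71}{7}} = \frac{i \sqrt{497}}{7}$)
$L{\left(r \right)} = 3$ ($L{\left(r \right)} = 2 - -1 = 2 + 1 = 3$)
$x{\left(K{\left(2 \right)},-4 \right)} \left(33 + L{\left(6 \right)}\right) = \frac{i \sqrt{497}}{7} \left(33 + 3\right) = \frac{i \sqrt{497}}{7} \cdot 36 = \frac{36 i \sqrt{497}}{7}$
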